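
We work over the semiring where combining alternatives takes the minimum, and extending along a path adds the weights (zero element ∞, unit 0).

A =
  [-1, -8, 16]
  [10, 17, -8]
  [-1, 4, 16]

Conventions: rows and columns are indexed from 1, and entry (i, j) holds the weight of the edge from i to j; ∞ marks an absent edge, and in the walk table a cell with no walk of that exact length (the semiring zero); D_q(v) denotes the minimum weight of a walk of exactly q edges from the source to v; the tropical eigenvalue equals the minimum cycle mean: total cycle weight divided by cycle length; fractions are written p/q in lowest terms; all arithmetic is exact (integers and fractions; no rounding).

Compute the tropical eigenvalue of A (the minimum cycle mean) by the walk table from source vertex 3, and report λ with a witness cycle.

q=0: [∞, ∞, 0]
q=1: [-1, 4, 16]
q=2: [-2, -9, -4]
q=3: [-5, -10, -17]
Optimal cycle mean attained by: cycle 1->2->3->1, total (-8) + (-8) + (-1), length 3.
Answer: λ = -17/3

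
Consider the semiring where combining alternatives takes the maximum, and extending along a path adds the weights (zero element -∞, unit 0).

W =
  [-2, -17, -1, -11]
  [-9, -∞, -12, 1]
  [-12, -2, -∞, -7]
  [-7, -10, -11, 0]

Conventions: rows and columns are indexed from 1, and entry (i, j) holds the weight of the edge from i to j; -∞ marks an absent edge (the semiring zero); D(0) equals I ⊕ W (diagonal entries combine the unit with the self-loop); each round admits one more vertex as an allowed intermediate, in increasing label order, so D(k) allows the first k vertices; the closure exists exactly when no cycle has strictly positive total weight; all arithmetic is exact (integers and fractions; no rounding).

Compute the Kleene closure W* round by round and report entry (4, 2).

D(0):
  [0, -17, -1, -11]
  [-9, 0, -12, 1]
  [-12, -2, 0, -7]
  [-7, -10, -11, 0]
D(1):
  [0, -17, -1, -11]
  [-9, 0, -10, 1]
  [-12, -2, 0, -7]
  [-7, -10, -8, 0]
D(2):
  [0, -17, -1, -11]
  [-9, 0, -10, 1]
  [-11, -2, 0, -1]
  [-7, -10, -8, 0]
D(3):
  [0, -3, -1, -2]
  [-9, 0, -10, 1]
  [-11, -2, 0, -1]
  [-7, -10, -8, 0]
D(4):
  [0, -3, -1, -2]
  [-6, 0, -7, 1]
  [-8, -2, 0, -1]
  [-7, -10, -8, 0]
Answer: W*[4][2] = -10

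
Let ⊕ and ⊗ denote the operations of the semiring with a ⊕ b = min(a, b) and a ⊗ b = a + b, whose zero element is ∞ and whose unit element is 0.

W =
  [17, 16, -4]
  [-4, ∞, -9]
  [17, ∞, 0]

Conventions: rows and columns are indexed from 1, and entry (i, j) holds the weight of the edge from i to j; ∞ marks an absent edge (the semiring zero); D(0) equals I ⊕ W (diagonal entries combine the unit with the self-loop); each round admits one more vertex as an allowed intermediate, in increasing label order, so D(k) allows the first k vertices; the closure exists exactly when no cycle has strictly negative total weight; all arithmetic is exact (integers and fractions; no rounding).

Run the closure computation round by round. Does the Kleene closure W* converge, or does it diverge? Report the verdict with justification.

D(0):
  [0, 16, -4]
  [-4, 0, -9]
  [17, ∞, 0]
D(1):
  [0, 16, -4]
  [-4, 0, -9]
  [17, 33, 0]
D(2):
  [0, 16, -4]
  [-4, 0, -9]
  [17, 33, 0]
D(3):
  [0, 16, -4]
  [-4, 0, -9]
  [17, 33, 0]
Key observation: every diagonal entry stays at the unit through all rounds, so no improving cycle exists.
Answer: CONVERGES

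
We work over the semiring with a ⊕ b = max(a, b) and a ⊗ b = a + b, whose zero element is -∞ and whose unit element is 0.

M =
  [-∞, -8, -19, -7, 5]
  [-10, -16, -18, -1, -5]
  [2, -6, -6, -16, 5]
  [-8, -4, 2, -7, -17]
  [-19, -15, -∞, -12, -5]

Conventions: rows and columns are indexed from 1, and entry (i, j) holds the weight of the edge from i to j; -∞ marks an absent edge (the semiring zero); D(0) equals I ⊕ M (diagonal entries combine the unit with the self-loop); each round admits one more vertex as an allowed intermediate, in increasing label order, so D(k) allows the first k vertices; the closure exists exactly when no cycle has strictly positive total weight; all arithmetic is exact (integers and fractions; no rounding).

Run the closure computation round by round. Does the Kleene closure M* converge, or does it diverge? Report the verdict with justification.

D(0):
  [0, -8, -19, -7, 5]
  [-10, 0, -18, -1, -5]
  [2, -6, 0, -16, 5]
  [-8, -4, 2, 0, -17]
  [-19, -15, -∞, -12, 0]
D(1):
  [0, -8, -19, -7, 5]
  [-10, 0, -18, -1, -5]
  [2, -6, 0, -5, 7]
  [-8, -4, 2, 0, -3]
  [-19, -15, -38, -12, 0]
D(2):
  [0, -8, -19, -7, 5]
  [-10, 0, -18, -1, -5]
  [2, -6, 0, -5, 7]
  [-8, -4, 2, 0, -3]
  [-19, -15, -33, -12, 0]
D(3):
  [0, -8, -19, -7, 5]
  [-10, 0, -18, -1, -5]
  [2, -6, 0, -5, 7]
  [4, -4, 2, 0, 9]
  [-19, -15, -33, -12, 0]
D(4):
  [0, -8, -5, -7, 5]
  [3, 0, 1, -1, 8]
  [2, -6, 0, -5, 7]
  [4, -4, 2, 0, 9]
  [-8, -15, -10, -12, 0]
D(5):
  [0, -8, -5, -7, 5]
  [3, 0, 1, -1, 8]
  [2, -6, 0, -5, 7]
  [4, -4, 2, 0, 9]
  [-8, -15, -10, -12, 0]
Key observation: every diagonal entry stays at the unit through all rounds, so no improving cycle exists.
Answer: CONVERGES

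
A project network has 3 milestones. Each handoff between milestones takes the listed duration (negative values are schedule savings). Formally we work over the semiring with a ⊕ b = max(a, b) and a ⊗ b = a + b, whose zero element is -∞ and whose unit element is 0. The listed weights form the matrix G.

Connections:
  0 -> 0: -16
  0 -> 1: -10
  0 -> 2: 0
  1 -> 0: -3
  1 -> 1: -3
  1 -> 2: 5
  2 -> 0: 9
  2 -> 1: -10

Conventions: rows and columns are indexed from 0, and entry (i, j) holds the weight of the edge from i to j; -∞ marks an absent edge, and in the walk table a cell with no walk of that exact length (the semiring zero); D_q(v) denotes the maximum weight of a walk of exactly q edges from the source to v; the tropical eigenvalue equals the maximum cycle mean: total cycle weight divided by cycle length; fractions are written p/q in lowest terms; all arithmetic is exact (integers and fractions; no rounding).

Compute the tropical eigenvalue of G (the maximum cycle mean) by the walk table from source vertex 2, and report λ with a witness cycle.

q=0: [-∞, -∞, 0]
q=1: [9, -10, -∞]
q=2: [-7, -1, 9]
q=3: [18, -1, 4]
Optimal cycle mean attained by: cycle 0->2->0, total 0 + 9, length 2.
Answer: λ = 9/2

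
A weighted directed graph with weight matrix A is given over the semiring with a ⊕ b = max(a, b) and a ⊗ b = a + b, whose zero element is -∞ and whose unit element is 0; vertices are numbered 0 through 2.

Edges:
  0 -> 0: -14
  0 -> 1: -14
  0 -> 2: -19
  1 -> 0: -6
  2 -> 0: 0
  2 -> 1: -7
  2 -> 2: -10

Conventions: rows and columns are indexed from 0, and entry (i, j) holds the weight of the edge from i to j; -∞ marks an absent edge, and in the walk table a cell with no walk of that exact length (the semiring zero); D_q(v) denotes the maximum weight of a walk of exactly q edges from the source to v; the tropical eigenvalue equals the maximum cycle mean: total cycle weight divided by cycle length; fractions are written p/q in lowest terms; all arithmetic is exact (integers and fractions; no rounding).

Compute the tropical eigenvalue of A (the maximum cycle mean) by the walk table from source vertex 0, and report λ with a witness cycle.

q=0: [0, -∞, -∞]
q=1: [-14, -14, -19]
q=2: [-19, -26, -29]
q=3: [-29, -33, -38]
Optimal cycle mean attained by: cycle 0->2->0, total (-19) + 0, length 2.
Answer: λ = -19/2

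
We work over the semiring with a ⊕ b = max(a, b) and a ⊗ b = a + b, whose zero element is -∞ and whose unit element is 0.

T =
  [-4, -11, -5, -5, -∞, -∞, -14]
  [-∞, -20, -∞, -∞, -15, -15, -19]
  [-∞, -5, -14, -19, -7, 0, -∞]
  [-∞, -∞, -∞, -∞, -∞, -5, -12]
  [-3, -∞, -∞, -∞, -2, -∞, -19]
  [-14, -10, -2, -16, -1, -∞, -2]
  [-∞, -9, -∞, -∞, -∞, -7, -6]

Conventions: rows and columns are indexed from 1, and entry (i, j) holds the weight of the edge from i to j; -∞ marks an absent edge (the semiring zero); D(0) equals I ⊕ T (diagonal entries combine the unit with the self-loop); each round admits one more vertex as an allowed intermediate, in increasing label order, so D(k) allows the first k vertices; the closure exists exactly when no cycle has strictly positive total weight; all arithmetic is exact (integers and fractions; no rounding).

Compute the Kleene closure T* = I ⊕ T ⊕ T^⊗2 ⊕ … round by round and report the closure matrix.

D(0):
  [0, -11, -5, -5, -∞, -∞, -14]
  [-∞, 0, -∞, -∞, -15, -15, -19]
  [-∞, -5, 0, -19, -7, 0, -∞]
  [-∞, -∞, -∞, 0, -∞, -5, -12]
  [-3, -∞, -∞, -∞, 0, -∞, -19]
  [-14, -10, -2, -16, -1, 0, -2]
  [-∞, -9, -∞, -∞, -∞, -7, 0]
D(1):
  [0, -11, -5, -5, -∞, -∞, -14]
  [-∞, 0, -∞, -∞, -15, -15, -19]
  [-∞, -5, 0, -19, -7, 0, -∞]
  [-∞, -∞, -∞, 0, -∞, -5, -12]
  [-3, -14, -8, -8, 0, -∞, -17]
  [-14, -10, -2, -16, -1, 0, -2]
  [-∞, -9, -∞, -∞, -∞, -7, 0]
D(2):
  [0, -11, -5, -5, -26, -26, -14]
  [-∞, 0, -∞, -∞, -15, -15, -19]
  [-∞, -5, 0, -19, -7, 0, -24]
  [-∞, -∞, -∞, 0, -∞, -5, -12]
  [-3, -14, -8, -8, 0, -29, -17]
  [-14, -10, -2, -16, -1, 0, -2]
  [-∞, -9, -∞, -∞, -24, -7, 0]
D(3):
  [0, -10, -5, -5, -12, -5, -14]
  [-∞, 0, -∞, -∞, -15, -15, -19]
  [-∞, -5, 0, -19, -7, 0, -24]
  [-∞, -∞, -∞, 0, -∞, -5, -12]
  [-3, -13, -8, -8, 0, -8, -17]
  [-14, -7, -2, -16, -1, 0, -2]
  [-∞, -9, -∞, -∞, -24, -7, 0]
D(4):
  [0, -10, -5, -5, -12, -5, -14]
  [-∞, 0, -∞, -∞, -15, -15, -19]
  [-∞, -5, 0, -19, -7, 0, -24]
  [-∞, -∞, -∞, 0, -∞, -5, -12]
  [-3, -13, -8, -8, 0, -8, -17]
  [-14, -7, -2, -16, -1, 0, -2]
  [-∞, -9, -∞, -∞, -24, -7, 0]
D(5):
  [0, -10, -5, -5, -12, -5, -14]
  [-18, 0, -23, -23, -15, -15, -19]
  [-10, -5, 0, -15, -7, 0, -24]
  [-∞, -∞, -∞, 0, -∞, -5, -12]
  [-3, -13, -8, -8, 0, -8, -17]
  [-4, -7, -2, -9, -1, 0, -2]
  [-27, -9, -32, -32, -24, -7, 0]
D(6):
  [0, -10, -5, -5, -6, -5, -7]
  [-18, 0, -17, -23, -15, -15, -17]
  [-4, -5, 0, -9, -1, 0, -2]
  [-9, -12, -7, 0, -6, -5, -7]
  [-3, -13, -8, -8, 0, -8, -10]
  [-4, -7, -2, -9, -1, 0, -2]
  [-11, -9, -9, -16, -8, -7, 0]
D(7):
  [0, -10, -5, -5, -6, -5, -7]
  [-18, 0, -17, -23, -15, -15, -17]
  [-4, -5, 0, -9, -1, 0, -2]
  [-9, -12, -7, 0, -6, -5, -7]
  [-3, -13, -8, -8, 0, -8, -10]
  [-4, -7, -2, -9, -1, 0, -2]
  [-11, -9, -9, -16, -8, -7, 0]
Answer: T* = [[0, -10, -5, -5, -6, -5, -7], [-18, 0, -17, -23, -15, -15, -17], [-4, -5, 0, -9, -1, 0, -2], [-9, -12, -7, 0, -6, -5, -7], [-3, -13, -8, -8, 0, -8, -10], [-4, -7, -2, -9, -1, 0, -2], [-11, -9, -9, -16, -8, -7, 0]]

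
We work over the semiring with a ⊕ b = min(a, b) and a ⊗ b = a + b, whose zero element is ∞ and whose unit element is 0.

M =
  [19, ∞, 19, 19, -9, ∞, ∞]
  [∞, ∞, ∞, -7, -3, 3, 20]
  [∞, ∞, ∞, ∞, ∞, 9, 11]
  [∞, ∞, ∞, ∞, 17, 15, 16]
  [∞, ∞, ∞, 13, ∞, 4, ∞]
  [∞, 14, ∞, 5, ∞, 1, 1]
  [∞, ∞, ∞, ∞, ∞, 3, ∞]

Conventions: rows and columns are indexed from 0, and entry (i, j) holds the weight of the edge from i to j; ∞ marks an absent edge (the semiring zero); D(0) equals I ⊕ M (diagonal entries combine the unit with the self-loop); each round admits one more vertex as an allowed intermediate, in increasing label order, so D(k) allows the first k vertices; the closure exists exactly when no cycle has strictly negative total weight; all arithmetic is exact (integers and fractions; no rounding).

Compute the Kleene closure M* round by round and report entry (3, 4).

D(0):
  [0, ∞, 19, 19, -9, ∞, ∞]
  [∞, 0, ∞, -7, -3, 3, 20]
  [∞, ∞, 0, ∞, ∞, 9, 11]
  [∞, ∞, ∞, 0, 17, 15, 16]
  [∞, ∞, ∞, 13, 0, 4, ∞]
  [∞, 14, ∞, 5, ∞, 0, 1]
  [∞, ∞, ∞, ∞, ∞, 3, 0]
D(1):
  [0, ∞, 19, 19, -9, ∞, ∞]
  [∞, 0, ∞, -7, -3, 3, 20]
  [∞, ∞, 0, ∞, ∞, 9, 11]
  [∞, ∞, ∞, 0, 17, 15, 16]
  [∞, ∞, ∞, 13, 0, 4, ∞]
  [∞, 14, ∞, 5, ∞, 0, 1]
  [∞, ∞, ∞, ∞, ∞, 3, 0]
D(2):
  [0, ∞, 19, 19, -9, ∞, ∞]
  [∞, 0, ∞, -7, -3, 3, 20]
  [∞, ∞, 0, ∞, ∞, 9, 11]
  [∞, ∞, ∞, 0, 17, 15, 16]
  [∞, ∞, ∞, 13, 0, 4, ∞]
  [∞, 14, ∞, 5, 11, 0, 1]
  [∞, ∞, ∞, ∞, ∞, 3, 0]
D(3):
  [0, ∞, 19, 19, -9, 28, 30]
  [∞, 0, ∞, -7, -3, 3, 20]
  [∞, ∞, 0, ∞, ∞, 9, 11]
  [∞, ∞, ∞, 0, 17, 15, 16]
  [∞, ∞, ∞, 13, 0, 4, ∞]
  [∞, 14, ∞, 5, 11, 0, 1]
  [∞, ∞, ∞, ∞, ∞, 3, 0]
D(4):
  [0, ∞, 19, 19, -9, 28, 30]
  [∞, 0, ∞, -7, -3, 3, 9]
  [∞, ∞, 0, ∞, ∞, 9, 11]
  [∞, ∞, ∞, 0, 17, 15, 16]
  [∞, ∞, ∞, 13, 0, 4, 29]
  [∞, 14, ∞, 5, 11, 0, 1]
  [∞, ∞, ∞, ∞, ∞, 3, 0]
D(5):
  [0, ∞, 19, 4, -9, -5, 20]
  [∞, 0, ∞, -7, -3, 1, 9]
  [∞, ∞, 0, ∞, ∞, 9, 11]
  [∞, ∞, ∞, 0, 17, 15, 16]
  [∞, ∞, ∞, 13, 0, 4, 29]
  [∞, 14, ∞, 5, 11, 0, 1]
  [∞, ∞, ∞, ∞, ∞, 3, 0]
D(6):
  [0, 9, 19, 0, -9, -5, -4]
  [∞, 0, ∞, -7, -3, 1, 2]
  [∞, 23, 0, 14, 20, 9, 10]
  [∞, 29, ∞, 0, 17, 15, 16]
  [∞, 18, ∞, 9, 0, 4, 5]
  [∞, 14, ∞, 5, 11, 0, 1]
  [∞, 17, ∞, 8, 14, 3, 0]
D(7):
  [0, 9, 19, 0, -9, -5, -4]
  [∞, 0, ∞, -7, -3, 1, 2]
  [∞, 23, 0, 14, 20, 9, 10]
  [∞, 29, ∞, 0, 17, 15, 16]
  [∞, 18, ∞, 9, 0, 4, 5]
  [∞, 14, ∞, 5, 11, 0, 1]
  [∞, 17, ∞, 8, 14, 3, 0]
Answer: M*[3][4] = 17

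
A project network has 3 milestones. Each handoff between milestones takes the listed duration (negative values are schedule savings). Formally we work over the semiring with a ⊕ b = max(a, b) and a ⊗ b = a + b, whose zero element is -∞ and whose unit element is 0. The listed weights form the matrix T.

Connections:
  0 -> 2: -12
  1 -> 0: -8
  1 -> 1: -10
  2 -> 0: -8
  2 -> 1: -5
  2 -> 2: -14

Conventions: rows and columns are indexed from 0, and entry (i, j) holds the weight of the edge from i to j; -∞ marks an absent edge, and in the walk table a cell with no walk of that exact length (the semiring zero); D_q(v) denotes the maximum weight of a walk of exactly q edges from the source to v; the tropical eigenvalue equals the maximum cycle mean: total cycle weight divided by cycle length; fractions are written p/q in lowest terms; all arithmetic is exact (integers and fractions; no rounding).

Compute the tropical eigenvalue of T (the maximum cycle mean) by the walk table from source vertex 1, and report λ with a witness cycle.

q=0: [-∞, 0, -∞]
q=1: [-8, -10, -∞]
q=2: [-18, -20, -20]
q=3: [-28, -25, -30]
Optimal cycle mean attained by: cycle 0->2->1->0, total (-12) + (-5) + (-8), length 3.
Answer: λ = -25/3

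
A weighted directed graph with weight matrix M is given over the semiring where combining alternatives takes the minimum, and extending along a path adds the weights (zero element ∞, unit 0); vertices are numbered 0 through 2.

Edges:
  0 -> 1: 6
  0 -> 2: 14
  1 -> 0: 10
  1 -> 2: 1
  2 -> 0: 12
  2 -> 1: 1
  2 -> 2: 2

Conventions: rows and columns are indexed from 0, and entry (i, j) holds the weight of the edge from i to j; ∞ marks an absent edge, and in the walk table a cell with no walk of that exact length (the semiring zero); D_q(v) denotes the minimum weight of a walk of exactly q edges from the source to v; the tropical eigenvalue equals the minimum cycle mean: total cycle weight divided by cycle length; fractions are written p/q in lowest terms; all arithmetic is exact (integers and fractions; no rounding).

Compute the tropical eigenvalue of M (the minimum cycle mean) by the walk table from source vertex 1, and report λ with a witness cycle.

q=0: [∞, 0, ∞]
q=1: [10, ∞, 1]
q=2: [13, 2, 3]
q=3: [12, 4, 3]
Optimal cycle mean attained by: cycle 1->2->1, total 1 + 1, length 2.
Answer: λ = 1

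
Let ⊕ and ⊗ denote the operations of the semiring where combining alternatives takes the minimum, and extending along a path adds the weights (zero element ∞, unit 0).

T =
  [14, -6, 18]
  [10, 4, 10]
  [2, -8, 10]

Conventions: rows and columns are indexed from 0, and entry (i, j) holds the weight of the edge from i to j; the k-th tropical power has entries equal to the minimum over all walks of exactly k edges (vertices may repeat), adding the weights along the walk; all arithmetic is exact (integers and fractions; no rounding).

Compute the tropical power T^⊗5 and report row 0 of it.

T^⊗2:
  [4, -2, 4]
  [12, 2, 14]
  [2, -4, 2]
T^⊗3:
  [6, -4, 8]
  [12, 6, 12]
  [4, -6, 6]
T^⊗4:
  [6, 0, 6]
  [14, 4, 16]
  [4, -2, 4]
T^⊗5:
  [8, -2, 10]
  [14, 8, 14]
  [6, -4, 8]
Answer: row 0 of T^⊗5 = [8, -2, 10]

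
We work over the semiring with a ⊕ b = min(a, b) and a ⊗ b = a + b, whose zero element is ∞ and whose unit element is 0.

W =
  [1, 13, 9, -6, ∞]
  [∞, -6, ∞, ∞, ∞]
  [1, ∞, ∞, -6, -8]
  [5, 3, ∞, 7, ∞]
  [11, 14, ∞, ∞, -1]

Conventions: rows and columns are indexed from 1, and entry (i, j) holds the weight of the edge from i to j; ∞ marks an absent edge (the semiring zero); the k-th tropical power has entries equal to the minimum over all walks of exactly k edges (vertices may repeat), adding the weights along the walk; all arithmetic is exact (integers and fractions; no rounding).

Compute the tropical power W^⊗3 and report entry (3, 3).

W^⊗2:
  [-1, -3, 10, -5, 1]
  [∞, -12, ∞, ∞, ∞]
  [-1, -3, 10, -5, -9]
  [6, -3, 14, -1, ∞]
  [10, 8, 20, 5, -2]
W^⊗3:
  [0, -9, 8, -7, 0]
  [∞, -18, ∞, ∞, ∞]
  [0, -9, 8, -7, -10]
  [4, -9, 15, 0, 6]
  [9, 2, 19, 4, -3]
Key observation: the optimum is the walk 3->4->1->3, with weight (-6) + 5 + 9 = 8.
Optimal value attained by: walk 3->4->1->3.
Answer: (W^⊗3)[3][3] = 8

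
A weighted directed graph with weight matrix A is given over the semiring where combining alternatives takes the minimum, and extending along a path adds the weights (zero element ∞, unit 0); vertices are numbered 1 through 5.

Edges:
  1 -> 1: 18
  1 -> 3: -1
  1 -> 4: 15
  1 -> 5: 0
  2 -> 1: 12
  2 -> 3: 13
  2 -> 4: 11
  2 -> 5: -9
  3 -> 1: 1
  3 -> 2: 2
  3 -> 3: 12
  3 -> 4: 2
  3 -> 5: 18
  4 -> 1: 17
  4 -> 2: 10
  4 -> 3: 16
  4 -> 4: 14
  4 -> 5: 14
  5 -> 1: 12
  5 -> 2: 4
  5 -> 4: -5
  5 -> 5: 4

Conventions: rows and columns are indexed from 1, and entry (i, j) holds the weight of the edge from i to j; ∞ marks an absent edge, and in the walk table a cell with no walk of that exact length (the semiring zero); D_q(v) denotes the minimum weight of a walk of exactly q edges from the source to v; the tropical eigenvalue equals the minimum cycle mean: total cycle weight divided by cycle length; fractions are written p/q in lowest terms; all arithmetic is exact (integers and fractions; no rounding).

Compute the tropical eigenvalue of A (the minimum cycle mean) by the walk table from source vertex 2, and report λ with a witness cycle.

q=0: [∞, 0, ∞, ∞, ∞]
q=1: [12, ∞, 13, 11, -9]
q=2: [3, -5, 11, -14, -5]
q=3: [3, -4, 2, -10, -14]
q=4: [-2, -10, 2, -19, -13]
q=5: [-2, -9, -3, -18, -19]
Optimal cycle mean attained by: cycle 2->5->2, total (-9) + 4, length 2.
Answer: λ = -5/2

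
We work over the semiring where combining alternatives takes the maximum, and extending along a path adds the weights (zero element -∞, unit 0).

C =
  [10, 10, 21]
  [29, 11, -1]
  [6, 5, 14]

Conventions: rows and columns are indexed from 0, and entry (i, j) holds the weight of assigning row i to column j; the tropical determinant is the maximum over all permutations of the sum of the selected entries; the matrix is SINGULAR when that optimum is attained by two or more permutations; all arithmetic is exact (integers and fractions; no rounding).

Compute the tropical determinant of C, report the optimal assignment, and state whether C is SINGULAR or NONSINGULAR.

σ = (0, 1, 2): 10 + 11 + 14 = 35
σ = (0, 2, 1): 10 + (-1) + 5 = 14
σ = (1, 0, 2): 10 + 29 + 14 = 53
σ = (1, 2, 0): 10 + (-1) + 6 = 15
σ = (2, 0, 1): 21 + 29 + 5 = 55
σ = (2, 1, 0): 21 + 11 + 6 = 38
Optimal value attained by: σ = (2, 0, 1).
Answer: det⊕(C) = 55; verdict: NONSINGULAR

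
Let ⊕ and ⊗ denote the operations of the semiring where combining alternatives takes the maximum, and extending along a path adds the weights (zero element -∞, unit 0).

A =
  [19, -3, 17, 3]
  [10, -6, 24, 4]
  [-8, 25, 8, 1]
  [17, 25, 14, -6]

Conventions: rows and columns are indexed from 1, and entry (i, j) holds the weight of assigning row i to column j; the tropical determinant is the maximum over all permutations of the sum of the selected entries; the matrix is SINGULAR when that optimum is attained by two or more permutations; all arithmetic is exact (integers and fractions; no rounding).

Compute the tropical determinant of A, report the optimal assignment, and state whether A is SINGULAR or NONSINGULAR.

σ = (1, 2, 3, 4): 19 + (-6) + 8 + (-6) = 15
σ = (1, 2, 4, 3): 19 + (-6) + 1 + 14 = 28
σ = (1, 3, 2, 4): 19 + 24 + 25 + (-6) = 62
σ = (1, 3, 4, 2): 19 + 24 + 1 + 25 = 69
σ = (1, 4, 2, 3): 19 + 4 + 25 + 14 = 62
σ = (1, 4, 3, 2): 19 + 4 + 8 + 25 = 56
σ = (2, 1, 3, 4): (-3) + 10 + 8 + (-6) = 9
σ = (2, 1, 4, 3): (-3) + 10 + 1 + 14 = 22
σ = (2, 3, 1, 4): (-3) + 24 + (-8) + (-6) = 7
σ = (2, 3, 4, 1): (-3) + 24 + 1 + 17 = 39
σ = (2, 4, 1, 3): (-3) + 4 + (-8) + 14 = 7
σ = (2, 4, 3, 1): (-3) + 4 + 8 + 17 = 26
σ = (3, 1, 2, 4): 17 + 10 + 25 + (-6) = 46
σ = (3, 1, 4, 2): 17 + 10 + 1 + 25 = 53
σ = (3, 2, 1, 4): 17 + (-6) + (-8) + (-6) = -3
σ = (3, 2, 4, 1): 17 + (-6) + 1 + 17 = 29
σ = (3, 4, 1, 2): 17 + 4 + (-8) + 25 = 38
σ = (3, 4, 2, 1): 17 + 4 + 25 + 17 = 63
σ = (4, 1, 2, 3): 3 + 10 + 25 + 14 = 52
σ = (4, 1, 3, 2): 3 + 10 + 8 + 25 = 46
σ = (4, 2, 1, 3): 3 + (-6) + (-8) + 14 = 3
σ = (4, 2, 3, 1): 3 + (-6) + 8 + 17 = 22
σ = (4, 3, 1, 2): 3 + 24 + (-8) + 25 = 44
σ = (4, 3, 2, 1): 3 + 24 + 25 + 17 = 69
Optimal value attained by: σ = (1, 3, 4, 2).
Answer: det⊕(A) = 69; verdict: SINGULAR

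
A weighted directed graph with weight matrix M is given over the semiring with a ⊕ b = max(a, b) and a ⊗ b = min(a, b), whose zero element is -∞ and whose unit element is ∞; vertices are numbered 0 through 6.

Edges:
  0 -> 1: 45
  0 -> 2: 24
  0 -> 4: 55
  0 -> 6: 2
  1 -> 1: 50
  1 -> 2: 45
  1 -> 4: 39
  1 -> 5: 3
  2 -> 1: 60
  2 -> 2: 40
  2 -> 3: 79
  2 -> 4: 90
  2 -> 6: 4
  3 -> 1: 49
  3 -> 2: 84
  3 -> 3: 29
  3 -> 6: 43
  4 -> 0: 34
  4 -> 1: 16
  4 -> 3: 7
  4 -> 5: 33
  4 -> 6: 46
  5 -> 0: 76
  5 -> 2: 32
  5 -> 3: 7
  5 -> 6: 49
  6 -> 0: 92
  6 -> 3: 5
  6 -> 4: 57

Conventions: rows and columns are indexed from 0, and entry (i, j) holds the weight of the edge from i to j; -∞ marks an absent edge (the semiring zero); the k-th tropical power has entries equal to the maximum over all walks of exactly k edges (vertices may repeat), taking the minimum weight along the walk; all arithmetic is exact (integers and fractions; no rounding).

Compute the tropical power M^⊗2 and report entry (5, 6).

M^⊗2:
  [34, 45, 45, 24, 39, 33, 46]
  [34, 50, 45, 45, 45, 33, 39]
  [34, 50, 79, 40, 40, 33, 46]
  [43, 60, 45, 79, 84, 3, 29]
  [46, 34, 32, 7, 46, 3, 33]
  [49, 45, 32, 32, 55, -∞, 7]
  [34, 45, 24, 7, 55, 33, 46]
Key observation: the optimum is the walk 5->3->6, with weight 7 min 43 = 7.
Optimal value attained by: walk 5->3->6.
Answer: (M^⊗2)[5][6] = 7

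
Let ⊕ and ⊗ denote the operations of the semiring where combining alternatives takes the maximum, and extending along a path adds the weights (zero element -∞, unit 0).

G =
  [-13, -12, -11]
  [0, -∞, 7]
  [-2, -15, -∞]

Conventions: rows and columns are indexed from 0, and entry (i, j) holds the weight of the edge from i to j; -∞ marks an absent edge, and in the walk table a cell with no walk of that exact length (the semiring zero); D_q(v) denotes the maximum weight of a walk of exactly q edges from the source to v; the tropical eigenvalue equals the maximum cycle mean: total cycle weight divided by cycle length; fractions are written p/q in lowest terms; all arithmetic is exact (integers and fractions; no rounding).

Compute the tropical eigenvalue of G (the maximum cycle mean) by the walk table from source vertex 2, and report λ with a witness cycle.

q=0: [-∞, -∞, 0]
q=1: [-2, -15, -∞]
q=2: [-15, -14, -8]
q=3: [-10, -23, -7]
Optimal cycle mean attained by: cycle 0->1->2->0, total (-12) + 7 + (-2), length 3.
Answer: λ = -7/3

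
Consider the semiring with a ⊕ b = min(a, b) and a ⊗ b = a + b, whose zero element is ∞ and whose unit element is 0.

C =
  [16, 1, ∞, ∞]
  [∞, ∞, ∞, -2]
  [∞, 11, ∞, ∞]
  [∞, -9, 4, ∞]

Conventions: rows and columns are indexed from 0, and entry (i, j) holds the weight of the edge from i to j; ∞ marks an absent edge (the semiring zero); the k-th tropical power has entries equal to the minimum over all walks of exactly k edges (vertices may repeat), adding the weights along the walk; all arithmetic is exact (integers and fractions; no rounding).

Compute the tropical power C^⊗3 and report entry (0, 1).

C^⊗2:
  [32, 17, ∞, -1]
  [∞, -11, 2, ∞]
  [∞, ∞, ∞, 9]
  [∞, 15, ∞, -11]
C^⊗3:
  [48, -10, 3, 15]
  [∞, 13, ∞, -13]
  [∞, 0, 13, ∞]
  [∞, -20, -7, 13]
Key observation: the optimum is the walk 0->1->3->1, with weight 1 + (-2) + (-9) = -10.
Optimal value attained by: walk 0->1->3->1.
Answer: (C^⊗3)[0][1] = -10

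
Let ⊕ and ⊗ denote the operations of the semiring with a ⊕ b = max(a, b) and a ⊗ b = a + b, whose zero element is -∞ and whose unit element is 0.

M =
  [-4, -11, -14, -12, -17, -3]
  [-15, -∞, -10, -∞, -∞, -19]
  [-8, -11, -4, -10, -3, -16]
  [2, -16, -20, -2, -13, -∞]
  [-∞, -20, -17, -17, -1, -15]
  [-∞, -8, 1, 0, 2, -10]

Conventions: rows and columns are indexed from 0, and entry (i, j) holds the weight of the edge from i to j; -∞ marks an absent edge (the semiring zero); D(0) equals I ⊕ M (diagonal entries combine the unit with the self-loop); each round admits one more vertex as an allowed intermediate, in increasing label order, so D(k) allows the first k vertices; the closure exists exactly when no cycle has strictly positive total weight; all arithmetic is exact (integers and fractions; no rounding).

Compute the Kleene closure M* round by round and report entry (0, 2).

D(0):
  [0, -11, -14, -12, -17, -3]
  [-15, 0, -10, -∞, -∞, -19]
  [-8, -11, 0, -10, -3, -16]
  [2, -16, -20, 0, -13, -∞]
  [-∞, -20, -17, -17, 0, -15]
  [-∞, -8, 1, 0, 2, 0]
D(1):
  [0, -11, -14, -12, -17, -3]
  [-15, 0, -10, -27, -32, -18]
  [-8, -11, 0, -10, -3, -11]
  [2, -9, -12, 0, -13, -1]
  [-∞, -20, -17, -17, 0, -15]
  [-∞, -8, 1, 0, 2, 0]
D(2):
  [0, -11, -14, -12, -17, -3]
  [-15, 0, -10, -27, -32, -18]
  [-8, -11, 0, -10, -3, -11]
  [2, -9, -12, 0, -13, -1]
  [-35, -20, -17, -17, 0, -15]
  [-23, -8, 1, 0, 2, 0]
D(3):
  [0, -11, -14, -12, -17, -3]
  [-15, 0, -10, -20, -13, -18]
  [-8, -11, 0, -10, -3, -11]
  [2, -9, -12, 0, -13, -1]
  [-25, -20, -17, -17, 0, -15]
  [-7, -8, 1, 0, 2, 0]
D(4):
  [0, -11, -14, -12, -17, -3]
  [-15, 0, -10, -20, -13, -18]
  [-8, -11, 0, -10, -3, -11]
  [2, -9, -12, 0, -13, -1]
  [-15, -20, -17, -17, 0, -15]
  [2, -8, 1, 0, 2, 0]
D(5):
  [0, -11, -14, -12, -17, -3]
  [-15, 0, -10, -20, -13, -18]
  [-8, -11, 0, -10, -3, -11]
  [2, -9, -12, 0, -13, -1]
  [-15, -20, -17, -17, 0, -15]
  [2, -8, 1, 0, 2, 0]
D(6):
  [0, -11, -2, -3, -1, -3]
  [-15, 0, -10, -18, -13, -18]
  [-8, -11, 0, -10, -3, -11]
  [2, -9, 0, 0, 1, -1]
  [-13, -20, -14, -15, 0, -15]
  [2, -8, 1, 0, 2, 0]
Answer: M*[0][2] = -2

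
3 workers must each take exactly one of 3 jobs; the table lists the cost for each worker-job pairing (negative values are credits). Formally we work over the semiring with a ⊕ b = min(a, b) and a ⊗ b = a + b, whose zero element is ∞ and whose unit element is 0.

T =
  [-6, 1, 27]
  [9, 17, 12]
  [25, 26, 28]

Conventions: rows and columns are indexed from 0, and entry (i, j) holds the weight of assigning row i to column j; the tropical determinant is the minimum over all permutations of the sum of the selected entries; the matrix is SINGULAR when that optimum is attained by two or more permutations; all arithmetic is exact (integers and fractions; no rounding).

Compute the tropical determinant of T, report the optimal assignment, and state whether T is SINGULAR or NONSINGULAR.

σ = (0, 1, 2): (-6) + 17 + 28 = 39
σ = (0, 2, 1): (-6) + 12 + 26 = 32
σ = (1, 0, 2): 1 + 9 + 28 = 38
σ = (1, 2, 0): 1 + 12 + 25 = 38
σ = (2, 0, 1): 27 + 9 + 26 = 62
σ = (2, 1, 0): 27 + 17 + 25 = 69
Optimal value attained by: σ = (0, 2, 1).
Answer: det⊕(T) = 32; verdict: NONSINGULAR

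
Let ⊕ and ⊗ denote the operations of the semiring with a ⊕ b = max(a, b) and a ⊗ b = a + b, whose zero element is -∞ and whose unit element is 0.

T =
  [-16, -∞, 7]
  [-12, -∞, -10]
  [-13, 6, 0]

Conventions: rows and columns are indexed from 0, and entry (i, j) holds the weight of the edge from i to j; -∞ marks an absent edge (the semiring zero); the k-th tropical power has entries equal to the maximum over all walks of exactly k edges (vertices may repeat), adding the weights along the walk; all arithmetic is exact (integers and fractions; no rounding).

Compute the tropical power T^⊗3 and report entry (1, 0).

T^⊗2:
  [-6, 13, 7]
  [-23, -4, -5]
  [-6, 6, 0]
T^⊗3:
  [1, 13, 7]
  [-16, 1, -5]
  [-6, 6, 1]
Key observation: the optimum is the walk 1->2->1->0, with weight (-10) + 6 + (-12) = -16.
Optimal value attained by: walk 1->2->1->0.
Answer: (T^⊗3)[1][0] = -16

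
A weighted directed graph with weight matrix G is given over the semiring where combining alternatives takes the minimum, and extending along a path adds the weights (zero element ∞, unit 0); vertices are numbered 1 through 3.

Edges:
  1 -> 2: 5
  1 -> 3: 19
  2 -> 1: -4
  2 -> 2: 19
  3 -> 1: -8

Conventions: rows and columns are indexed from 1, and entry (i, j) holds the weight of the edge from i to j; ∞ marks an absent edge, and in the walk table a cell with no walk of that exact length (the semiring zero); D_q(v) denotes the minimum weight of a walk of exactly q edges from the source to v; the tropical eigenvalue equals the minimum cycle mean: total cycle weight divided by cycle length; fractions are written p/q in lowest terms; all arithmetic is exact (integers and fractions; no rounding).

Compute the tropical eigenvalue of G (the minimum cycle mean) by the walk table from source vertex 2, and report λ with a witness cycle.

q=0: [∞, 0, ∞]
q=1: [-4, 19, ∞]
q=2: [15, 1, 15]
q=3: [-3, 20, 34]
Optimal cycle mean attained by: cycle 1->2->1, total 5 + (-4), length 2.
Answer: λ = 1/2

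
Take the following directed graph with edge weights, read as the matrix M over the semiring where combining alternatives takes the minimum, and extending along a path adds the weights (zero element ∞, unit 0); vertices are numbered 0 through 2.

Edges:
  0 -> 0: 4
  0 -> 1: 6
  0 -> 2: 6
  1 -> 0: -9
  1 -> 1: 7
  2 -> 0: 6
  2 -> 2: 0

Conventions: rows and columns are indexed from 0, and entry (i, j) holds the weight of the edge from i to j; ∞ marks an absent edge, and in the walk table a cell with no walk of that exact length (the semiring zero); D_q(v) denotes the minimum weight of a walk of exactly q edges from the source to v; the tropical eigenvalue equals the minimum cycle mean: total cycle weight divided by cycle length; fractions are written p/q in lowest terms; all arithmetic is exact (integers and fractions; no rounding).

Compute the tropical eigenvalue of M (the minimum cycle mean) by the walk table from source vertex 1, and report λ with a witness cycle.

q=0: [∞, 0, ∞]
q=1: [-9, 7, ∞]
q=2: [-5, -3, -3]
q=3: [-12, 1, -3]
Optimal cycle mean attained by: cycle 0->1->0, total 6 + (-9), length 2.
Answer: λ = -3/2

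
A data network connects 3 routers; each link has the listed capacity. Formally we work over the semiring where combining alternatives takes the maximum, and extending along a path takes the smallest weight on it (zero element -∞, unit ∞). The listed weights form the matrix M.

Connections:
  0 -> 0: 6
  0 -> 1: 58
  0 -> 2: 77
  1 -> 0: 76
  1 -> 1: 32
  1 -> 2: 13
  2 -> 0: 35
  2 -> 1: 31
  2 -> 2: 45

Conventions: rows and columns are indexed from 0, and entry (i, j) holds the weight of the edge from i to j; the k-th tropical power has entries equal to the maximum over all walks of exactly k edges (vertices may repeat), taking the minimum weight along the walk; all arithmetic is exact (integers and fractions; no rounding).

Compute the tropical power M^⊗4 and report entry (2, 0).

M^⊗2:
  [58, 32, 45]
  [32, 58, 76]
  [35, 35, 45]
M^⊗3:
  [35, 58, 58]
  [58, 32, 45]
  [35, 35, 45]
M^⊗4:
  [58, 35, 45]
  [35, 58, 58]
  [35, 35, 45]
Key observation: the optimum is the walk 2->0->2->2->0, with weight 35 min 77 min 45 min 35 = 35.
Optimal value attained by: walk 2->0->2->2->0.
Answer: (M^⊗4)[2][0] = 35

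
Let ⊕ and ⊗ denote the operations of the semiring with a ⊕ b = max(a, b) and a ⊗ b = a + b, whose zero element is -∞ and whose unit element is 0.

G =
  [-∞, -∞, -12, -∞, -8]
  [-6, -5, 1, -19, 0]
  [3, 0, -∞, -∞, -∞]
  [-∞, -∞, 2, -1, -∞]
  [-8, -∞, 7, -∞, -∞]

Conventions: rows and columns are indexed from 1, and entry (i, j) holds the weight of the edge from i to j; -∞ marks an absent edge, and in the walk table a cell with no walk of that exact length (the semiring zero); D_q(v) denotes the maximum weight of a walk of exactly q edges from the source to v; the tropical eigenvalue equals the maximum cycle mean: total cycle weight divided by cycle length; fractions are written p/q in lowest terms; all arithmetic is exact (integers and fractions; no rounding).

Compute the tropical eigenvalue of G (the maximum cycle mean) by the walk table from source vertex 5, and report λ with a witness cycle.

q=0: [-∞, -∞, -∞, -∞, 0]
q=1: [-8, -∞, 7, -∞, -∞]
q=2: [10, 7, -20, -∞, -16]
q=3: [1, 2, 8, -12, 7]
q=4: [11, 8, 14, -13, 2]
q=5: [17, 14, 9, -11, 8]
Optimal cycle mean attained by: cycle 2->5->3->2, total 0 + 7 + 0, length 3.
Answer: λ = 7/3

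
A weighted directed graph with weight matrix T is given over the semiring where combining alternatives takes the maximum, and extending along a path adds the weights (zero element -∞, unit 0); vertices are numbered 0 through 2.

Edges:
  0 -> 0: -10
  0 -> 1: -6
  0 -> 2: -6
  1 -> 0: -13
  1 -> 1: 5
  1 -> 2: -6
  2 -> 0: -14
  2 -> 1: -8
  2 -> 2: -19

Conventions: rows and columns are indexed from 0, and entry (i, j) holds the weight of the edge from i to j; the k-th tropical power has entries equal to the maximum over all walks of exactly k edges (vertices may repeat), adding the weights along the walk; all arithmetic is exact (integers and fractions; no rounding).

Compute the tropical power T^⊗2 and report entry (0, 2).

T^⊗2:
  [-19, -1, -12]
  [-8, 10, -1]
  [-21, -3, -14]
Key observation: the optimum is the walk 0->1->2, with weight (-6) + (-6) = -12.
Optimal value attained by: walk 0->1->2.
Answer: (T^⊗2)[0][2] = -12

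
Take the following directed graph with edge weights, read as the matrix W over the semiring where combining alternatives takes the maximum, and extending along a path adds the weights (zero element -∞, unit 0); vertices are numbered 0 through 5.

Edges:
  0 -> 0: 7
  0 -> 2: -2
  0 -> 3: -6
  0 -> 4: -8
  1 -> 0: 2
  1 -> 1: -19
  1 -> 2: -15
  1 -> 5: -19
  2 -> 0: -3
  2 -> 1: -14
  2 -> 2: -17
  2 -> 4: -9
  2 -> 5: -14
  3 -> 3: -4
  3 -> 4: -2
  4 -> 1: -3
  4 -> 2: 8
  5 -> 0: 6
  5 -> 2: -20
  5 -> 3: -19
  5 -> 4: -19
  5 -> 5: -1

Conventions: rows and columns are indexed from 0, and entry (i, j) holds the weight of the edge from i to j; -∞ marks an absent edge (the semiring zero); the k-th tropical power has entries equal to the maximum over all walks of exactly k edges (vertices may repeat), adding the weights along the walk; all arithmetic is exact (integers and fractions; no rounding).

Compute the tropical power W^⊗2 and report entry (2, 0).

W^⊗2:
  [14, -11, 5, 1, -1, -16]
  [9, -29, 0, -4, -6, -20]
  [4, -12, -1, -9, -11, -15]
  [-∞, -5, 6, -8, -6, -∞]
  [5, -6, -9, -∞, -1, -6]
  [13, -22, 4, 0, -2, -2]
Key observation: the optimum is the walk 2->0->0, with weight (-3) + 7 = 4.
Optimal value attained by: walk 2->0->0.
Answer: (W^⊗2)[2][0] = 4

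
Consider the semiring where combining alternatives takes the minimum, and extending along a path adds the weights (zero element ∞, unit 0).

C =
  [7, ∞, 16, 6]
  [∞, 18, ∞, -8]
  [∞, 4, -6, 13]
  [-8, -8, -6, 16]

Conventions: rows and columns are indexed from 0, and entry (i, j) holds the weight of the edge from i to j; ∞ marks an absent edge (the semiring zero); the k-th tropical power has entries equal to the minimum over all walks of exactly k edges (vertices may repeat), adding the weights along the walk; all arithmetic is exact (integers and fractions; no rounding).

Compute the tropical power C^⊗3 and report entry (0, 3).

C^⊗2:
  [-2, -2, 0, 13]
  [-16, -16, -14, 8]
  [5, -2, -12, -4]
  [-1, -2, -12, -16]
C^⊗3:
  [5, 4, -6, -10]
  [-9, -10, -20, -24]
  [-12, -12, -18, -10]
  [-24, -24, -22, -10]
Key observation: the optimum is the walk 0->3->1->3, with weight 6 + (-8) + (-8) = -10.
Optimal value attained by: walk 0->3->1->3.
Answer: (C^⊗3)[0][3] = -10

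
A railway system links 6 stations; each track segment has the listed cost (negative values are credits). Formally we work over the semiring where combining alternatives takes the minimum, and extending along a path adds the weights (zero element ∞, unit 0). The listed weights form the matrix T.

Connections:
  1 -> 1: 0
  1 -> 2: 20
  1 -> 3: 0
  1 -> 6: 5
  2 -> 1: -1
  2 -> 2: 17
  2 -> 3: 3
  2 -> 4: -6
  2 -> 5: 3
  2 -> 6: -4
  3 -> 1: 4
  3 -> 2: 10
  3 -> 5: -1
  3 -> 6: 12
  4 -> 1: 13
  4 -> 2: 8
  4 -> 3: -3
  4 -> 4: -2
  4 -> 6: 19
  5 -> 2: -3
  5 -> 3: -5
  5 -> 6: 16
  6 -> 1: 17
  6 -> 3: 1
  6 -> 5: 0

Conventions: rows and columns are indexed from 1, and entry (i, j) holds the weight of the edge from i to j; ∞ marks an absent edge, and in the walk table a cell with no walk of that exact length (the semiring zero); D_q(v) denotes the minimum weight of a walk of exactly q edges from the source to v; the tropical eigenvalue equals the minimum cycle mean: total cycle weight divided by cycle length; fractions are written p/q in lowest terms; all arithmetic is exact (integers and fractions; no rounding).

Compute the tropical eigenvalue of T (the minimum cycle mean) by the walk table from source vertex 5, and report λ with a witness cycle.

q=0: [∞, ∞, ∞, ∞, 0, ∞]
q=1: [∞, -3, -5, ∞, ∞, 16]
q=2: [-4, 5, 0, -9, -6, -7]
q=3: [-4, -9, -12, -11, -7, 1]
q=4: [-10, -10, -14, -15, -13, -13]
q=5: [-11, -16, -18, -17, -15, -14]
q=6: [-17, -18, -20, -22, -19, -20]
Optimal cycle mean attained by: cycle 2->4->3->5->2, total (-6) + (-3) + (-1) + (-3), length 4.
Answer: λ = -13/4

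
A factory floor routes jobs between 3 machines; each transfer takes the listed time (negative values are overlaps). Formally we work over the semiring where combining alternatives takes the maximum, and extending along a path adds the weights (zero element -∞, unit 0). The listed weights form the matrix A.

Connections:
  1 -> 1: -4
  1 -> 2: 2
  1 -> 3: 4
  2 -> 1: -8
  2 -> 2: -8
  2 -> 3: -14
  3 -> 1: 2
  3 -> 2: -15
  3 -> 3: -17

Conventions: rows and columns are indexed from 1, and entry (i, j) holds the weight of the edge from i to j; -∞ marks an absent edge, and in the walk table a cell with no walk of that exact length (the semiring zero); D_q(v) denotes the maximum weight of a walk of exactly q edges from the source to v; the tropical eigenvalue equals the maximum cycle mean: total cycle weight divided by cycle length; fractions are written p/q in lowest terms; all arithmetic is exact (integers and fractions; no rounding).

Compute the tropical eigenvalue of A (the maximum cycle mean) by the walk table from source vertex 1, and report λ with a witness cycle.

q=0: [0, -∞, -∞]
q=1: [-4, 2, 4]
q=2: [6, -2, 0]
q=3: [2, 8, 10]
Optimal cycle mean attained by: cycle 1->3->1, total 4 + 2, length 2.
Answer: λ = 3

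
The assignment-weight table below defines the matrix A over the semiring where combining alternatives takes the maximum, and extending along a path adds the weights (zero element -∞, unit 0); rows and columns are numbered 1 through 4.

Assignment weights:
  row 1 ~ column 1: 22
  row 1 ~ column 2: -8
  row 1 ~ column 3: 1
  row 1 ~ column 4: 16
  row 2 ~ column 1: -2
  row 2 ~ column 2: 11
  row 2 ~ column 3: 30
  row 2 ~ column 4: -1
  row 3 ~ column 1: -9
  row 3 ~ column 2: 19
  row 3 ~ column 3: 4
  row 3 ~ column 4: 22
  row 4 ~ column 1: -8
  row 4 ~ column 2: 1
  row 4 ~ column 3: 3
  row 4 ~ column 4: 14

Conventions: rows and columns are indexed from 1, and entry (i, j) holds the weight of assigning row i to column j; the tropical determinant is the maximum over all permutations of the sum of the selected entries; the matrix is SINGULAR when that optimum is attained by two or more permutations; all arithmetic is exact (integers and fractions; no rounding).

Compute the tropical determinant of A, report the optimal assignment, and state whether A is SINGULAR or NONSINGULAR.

σ = (1, 2, 3, 4): 22 + 11 + 4 + 14 = 51
σ = (1, 2, 4, 3): 22 + 11 + 22 + 3 = 58
σ = (1, 3, 2, 4): 22 + 30 + 19 + 14 = 85
σ = (1, 3, 4, 2): 22 + 30 + 22 + 1 = 75
σ = (1, 4, 2, 3): 22 + (-1) + 19 + 3 = 43
σ = (1, 4, 3, 2): 22 + (-1) + 4 + 1 = 26
σ = (2, 1, 3, 4): (-8) + (-2) + 4 + 14 = 8
σ = (2, 1, 4, 3): (-8) + (-2) + 22 + 3 = 15
σ = (2, 3, 1, 4): (-8) + 30 + (-9) + 14 = 27
σ = (2, 3, 4, 1): (-8) + 30 + 22 + (-8) = 36
σ = (2, 4, 1, 3): (-8) + (-1) + (-9) + 3 = -15
σ = (2, 4, 3, 1): (-8) + (-1) + 4 + (-8) = -13
σ = (3, 1, 2, 4): 1 + (-2) + 19 + 14 = 32
σ = (3, 1, 4, 2): 1 + (-2) + 22 + 1 = 22
σ = (3, 2, 1, 4): 1 + 11 + (-9) + 14 = 17
σ = (3, 2, 4, 1): 1 + 11 + 22 + (-8) = 26
σ = (3, 4, 1, 2): 1 + (-1) + (-9) + 1 = -8
σ = (3, 4, 2, 1): 1 + (-1) + 19 + (-8) = 11
σ = (4, 1, 2, 3): 16 + (-2) + 19 + 3 = 36
σ = (4, 1, 3, 2): 16 + (-2) + 4 + 1 = 19
σ = (4, 2, 1, 3): 16 + 11 + (-9) + 3 = 21
σ = (4, 2, 3, 1): 16 + 11 + 4 + (-8) = 23
σ = (4, 3, 1, 2): 16 + 30 + (-9) + 1 = 38
σ = (4, 3, 2, 1): 16 + 30 + 19 + (-8) = 57
Optimal value attained by: σ = (1, 3, 2, 4).
Answer: det⊕(A) = 85; verdict: NONSINGULAR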